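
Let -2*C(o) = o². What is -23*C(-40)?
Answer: 18400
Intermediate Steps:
C(o) = -o²/2
-23*C(-40) = -(-23)*(-40)²/2 = -(-23)*1600/2 = -23*(-800) = 18400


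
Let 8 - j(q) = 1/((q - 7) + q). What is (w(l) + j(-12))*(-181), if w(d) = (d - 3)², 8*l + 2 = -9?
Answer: -9757891/1984 ≈ -4918.3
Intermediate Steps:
l = -11/8 (l = -¼ + (⅛)*(-9) = -¼ - 9/8 = -11/8 ≈ -1.3750)
w(d) = (-3 + d)²
j(q) = 8 - 1/(-7 + 2*q) (j(q) = 8 - 1/((q - 7) + q) = 8 - 1/((-7 + q) + q) = 8 - 1/(-7 + 2*q))
(w(l) + j(-12))*(-181) = ((-3 - 11/8)² + (-57 + 16*(-12))/(-7 + 2*(-12)))*(-181) = ((-35/8)² + (-57 - 192)/(-7 - 24))*(-181) = (1225/64 - 249/(-31))*(-181) = (1225/64 - 1/31*(-249))*(-181) = (1225/64 + 249/31)*(-181) = (53911/1984)*(-181) = -9757891/1984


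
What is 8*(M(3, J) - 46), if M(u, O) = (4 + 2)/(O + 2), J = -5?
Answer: -384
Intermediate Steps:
M(u, O) = 6/(2 + O)
8*(M(3, J) - 46) = 8*(6/(2 - 5) - 46) = 8*(6/(-3) - 46) = 8*(6*(-⅓) - 46) = 8*(-2 - 46) = 8*(-48) = -384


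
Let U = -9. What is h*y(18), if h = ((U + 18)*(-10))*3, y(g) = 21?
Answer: -5670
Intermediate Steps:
h = -270 (h = ((-9 + 18)*(-10))*3 = (9*(-10))*3 = -90*3 = -270)
h*y(18) = -270*21 = -5670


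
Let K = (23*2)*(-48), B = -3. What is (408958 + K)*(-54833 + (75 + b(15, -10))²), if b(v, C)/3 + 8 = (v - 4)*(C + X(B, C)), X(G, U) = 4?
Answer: -13513862000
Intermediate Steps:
b(v, C) = -24 + 3*(-4 + v)*(4 + C) (b(v, C) = -24 + 3*((v - 4)*(C + 4)) = -24 + 3*((-4 + v)*(4 + C)) = -24 + 3*(-4 + v)*(4 + C))
K = -2208 (K = 46*(-48) = -2208)
(408958 + K)*(-54833 + (75 + b(15, -10))²) = (408958 - 2208)*(-54833 + (75 + (-72 - 12*(-10) + 12*15 + 3*(-10)*15))²) = 406750*(-54833 + (75 + (-72 + 120 + 180 - 450))²) = 406750*(-54833 + (75 - 222)²) = 406750*(-54833 + (-147)²) = 406750*(-54833 + 21609) = 406750*(-33224) = -13513862000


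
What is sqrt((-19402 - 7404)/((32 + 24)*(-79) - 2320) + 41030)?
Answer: sqrt(116643012609)/1686 ≈ 202.57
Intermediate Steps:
sqrt((-19402 - 7404)/((32 + 24)*(-79) - 2320) + 41030) = sqrt(-26806/(56*(-79) - 2320) + 41030) = sqrt(-26806/(-4424 - 2320) + 41030) = sqrt(-26806/(-6744) + 41030) = sqrt(-26806*(-1/6744) + 41030) = sqrt(13403/3372 + 41030) = sqrt(138366563/3372) = sqrt(116643012609)/1686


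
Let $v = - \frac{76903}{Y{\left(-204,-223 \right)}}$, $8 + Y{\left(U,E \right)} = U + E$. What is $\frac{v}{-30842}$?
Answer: $- \frac{76903}{13416270} \approx -0.0057321$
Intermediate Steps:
$Y{\left(U,E \right)} = -8 + E + U$ ($Y{\left(U,E \right)} = -8 + \left(U + E\right) = -8 + \left(E + U\right) = -8 + E + U$)
$v = \frac{76903}{435}$ ($v = - \frac{76903}{-8 - 223 - 204} = - \frac{76903}{-435} = \left(-76903\right) \left(- \frac{1}{435}\right) = \frac{76903}{435} \approx 176.79$)
$\frac{v}{-30842} = \frac{76903}{435 \left(-30842\right)} = \frac{76903}{435} \left(- \frac{1}{30842}\right) = - \frac{76903}{13416270}$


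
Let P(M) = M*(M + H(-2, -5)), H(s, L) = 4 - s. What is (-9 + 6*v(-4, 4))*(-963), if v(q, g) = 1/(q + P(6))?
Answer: 291789/34 ≈ 8582.0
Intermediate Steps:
P(M) = M*(6 + M) (P(M) = M*(M + (4 - 1*(-2))) = M*(M + (4 + 2)) = M*(M + 6) = M*(6 + M))
v(q, g) = 1/(72 + q) (v(q, g) = 1/(q + 6*(6 + 6)) = 1/(q + 6*12) = 1/(q + 72) = 1/(72 + q))
(-9 + 6*v(-4, 4))*(-963) = (-9 + 6/(72 - 4))*(-963) = (-9 + 6/68)*(-963) = (-9 + 6*(1/68))*(-963) = (-9 + 3/34)*(-963) = -303/34*(-963) = 291789/34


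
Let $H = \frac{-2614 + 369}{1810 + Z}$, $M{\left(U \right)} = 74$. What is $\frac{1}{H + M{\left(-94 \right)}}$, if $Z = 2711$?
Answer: $\frac{4521}{332309} \approx 0.013605$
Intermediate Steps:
$H = - \frac{2245}{4521}$ ($H = \frac{-2614 + 369}{1810 + 2711} = - \frac{2245}{4521} \approx -0.49657$)
$\frac{1}{H + M{\left(-94 \right)}} = \frac{1}{- \frac{2245}{4521} + 74} = \frac{1}{\frac{332309}{4521}} = \frac{4521}{332309}$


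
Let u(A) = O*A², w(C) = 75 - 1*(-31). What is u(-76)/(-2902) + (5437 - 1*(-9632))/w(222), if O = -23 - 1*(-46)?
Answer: 14824175/153806 ≈ 96.382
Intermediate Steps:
O = 23 (O = -23 + 46 = 23)
w(C) = 106 (w(C) = 75 + 31 = 106)
u(A) = 23*A²
u(-76)/(-2902) + (5437 - 1*(-9632))/w(222) = (23*(-76)²)/(-2902) + (5437 - 1*(-9632))/106 = (23*5776)*(-1/2902) + (5437 + 9632)*(1/106) = 132848*(-1/2902) + 15069*(1/106) = -66424/1451 + 15069/106 = 14824175/153806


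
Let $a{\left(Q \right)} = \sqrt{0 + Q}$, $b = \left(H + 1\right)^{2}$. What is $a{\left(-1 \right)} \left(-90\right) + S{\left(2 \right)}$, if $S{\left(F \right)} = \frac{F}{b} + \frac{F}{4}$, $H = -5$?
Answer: $\frac{5}{8} - 90 i \approx 0.625 - 90.0 i$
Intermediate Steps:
$b = 16$ ($b = \left(-5 + 1\right)^{2} = \left(-4\right)^{2} = 16$)
$S{\left(F \right)} = \frac{5 F}{16}$ ($S{\left(F \right)} = \frac{F}{16} + \frac{F}{4} = \frac{5 F}{16}$)
$a{\left(Q \right)} = \sqrt{Q}$
$a{\left(-1 \right)} \left(-90\right) + S{\left(2 \right)} = \sqrt{-1} \left(-90\right) + \frac{5}{16} \cdot 2 = i \left(-90\right) + \frac{5}{8} = - 90 i + \frac{5}{8} = \frac{5}{8} - 90 i$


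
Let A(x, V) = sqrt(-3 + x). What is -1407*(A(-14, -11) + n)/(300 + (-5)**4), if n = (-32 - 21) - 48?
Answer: 142107/925 - 1407*I*sqrt(17)/925 ≈ 153.63 - 6.2716*I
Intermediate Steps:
n = -101 (n = -53 - 48 = -101)
-1407*(A(-14, -11) + n)/(300 + (-5)**4) = -1407*(sqrt(-3 - 14) - 101)/(300 + (-5)**4) = -1407*(sqrt(-17) - 101)/(300 + 625) = -1407*(I*sqrt(17) - 101)/925 = -1407*(-101 + I*sqrt(17))/925 = -1407*(-101/925 + I*sqrt(17)/925) = 142107/925 - 1407*I*sqrt(17)/925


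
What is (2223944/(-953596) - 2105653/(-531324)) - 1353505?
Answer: -171444360517253297/126667110276 ≈ -1.3535e+6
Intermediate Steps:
(2223944/(-953596) - 2105653/(-531324)) - 1353505 = (2223944*(-1/953596) - 2105653*(-1/531324)) - 1353505 = (-555986/238399 + 2105653/531324) - 1353505 = 206576864083/126667110276 - 1353505 = -171444360517253297/126667110276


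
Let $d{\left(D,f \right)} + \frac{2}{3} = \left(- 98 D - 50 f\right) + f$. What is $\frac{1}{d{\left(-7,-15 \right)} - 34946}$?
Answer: $- \frac{3}{100577} \approx -2.9828 \cdot 10^{-5}$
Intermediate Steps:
$d{\left(D,f \right)} = - \frac{2}{3} - 98 D - 49 f$ ($d{\left(D,f \right)} = - \frac{2}{3} + \left(\left(- 98 D - 50 f\right) + f\right) = - \frac{2}{3} - \left(49 f + 98 D\right) = - \frac{2}{3} - 98 D - 49 f$)
$\frac{1}{d{\left(-7,-15 \right)} - 34946} = \frac{1}{\left(- \frac{2}{3} - -686 - -735\right) - 34946} = \frac{1}{\left(- \frac{2}{3} + 686 + 735\right) - 34946} = \frac{1}{\frac{4261}{3} - 34946} = \frac{1}{- \frac{100577}{3}} = - \frac{3}{100577}$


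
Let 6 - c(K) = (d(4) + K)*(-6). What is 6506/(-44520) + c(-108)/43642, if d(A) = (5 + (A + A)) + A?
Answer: -76993913/485735460 ≈ -0.15851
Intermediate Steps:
d(A) = 5 + 3*A (d(A) = (5 + 2*A) + A = 5 + 3*A)
c(K) = 108 + 6*K (c(K) = 6 - ((5 + 3*4) + K)*(-6) = 6 - ((5 + 12) + K)*(-6) = 6 - (17 + K)*(-6) = 6 - (-102 - 6*K) = 6 + (102 + 6*K) = 108 + 6*K)
6506/(-44520) + c(-108)/43642 = 6506/(-44520) + (108 + 6*(-108))/43642 = 6506*(-1/44520) + (108 - 648)*(1/43642) = -3253/22260 - 540*1/43642 = -3253/22260 - 270/21821 = -76993913/485735460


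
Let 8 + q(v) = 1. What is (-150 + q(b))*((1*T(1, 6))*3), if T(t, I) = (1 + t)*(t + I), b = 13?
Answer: -6594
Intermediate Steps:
q(v) = -7 (q(v) = -8 + 1 = -7)
T(t, I) = (1 + t)*(I + t)
(-150 + q(b))*((1*T(1, 6))*3) = (-150 - 7)*((1*(6 + 1 + 1² + 6*1))*3) = -157*1*(6 + 1 + 1 + 6)*3 = -157*1*14*3 = -2198*3 = -157*42 = -6594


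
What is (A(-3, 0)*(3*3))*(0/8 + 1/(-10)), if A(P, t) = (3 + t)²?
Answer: -81/10 ≈ -8.1000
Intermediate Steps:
(A(-3, 0)*(3*3))*(0/8 + 1/(-10)) = ((3 + 0)²*(3*3))*(0/8 + 1/(-10)) = (3²*9)*(0*(⅛) + 1*(-⅒)) = (9*9)*(0 - ⅒) = 81*(-⅒) = -81/10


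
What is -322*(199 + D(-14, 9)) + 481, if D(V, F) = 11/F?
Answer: -575915/9 ≈ -63991.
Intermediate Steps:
-322*(199 + D(-14, 9)) + 481 = -322*(199 + 11/9) + 481 = -322*1802/9 + 481 = -580244/9 + 481 = -575915/9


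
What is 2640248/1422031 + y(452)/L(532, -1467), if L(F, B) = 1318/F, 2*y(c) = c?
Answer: 6709749156/72086033 ≈ 93.080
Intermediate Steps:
y(c) = c/2
2640248/1422031 + y(452)/L(532, -1467) = 2640248/1422031 + ((½)*452)/((1318/532)) = 2640248*(1/1422031) + 226/((1318*(1/532))) = 203096/109387 + 226/(659/266) = 203096/109387 + 226*(266/659) = 203096/109387 + 60116/659 = 6709749156/72086033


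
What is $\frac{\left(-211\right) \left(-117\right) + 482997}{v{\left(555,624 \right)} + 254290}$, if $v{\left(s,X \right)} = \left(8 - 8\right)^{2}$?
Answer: $\frac{253842}{127145} \approx 1.9965$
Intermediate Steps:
$v{\left(s,X \right)} = 0$ ($v{\left(s,X \right)} = 0^{2} = 0$)
$\frac{\left(-211\right) \left(-117\right) + 482997}{v{\left(555,624 \right)} + 254290} = \frac{\left(-211\right) \left(-117\right) + 482997}{0 + 254290} = \frac{24687 + 482997}{254290} = 507684 \cdot \frac{1}{254290} = \frac{253842}{127145}$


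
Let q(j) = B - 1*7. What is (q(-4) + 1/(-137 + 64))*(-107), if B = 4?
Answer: 23540/73 ≈ 322.47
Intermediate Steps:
q(j) = -3 (q(j) = 4 - 1*7 = 4 - 7 = -3)
(q(-4) + 1/(-137 + 64))*(-107) = (-3 + 1/(-137 + 64))*(-107) = (-3 + 1/(-73))*(-107) = (-3 - 1/73)*(-107) = -220/73*(-107) = 23540/73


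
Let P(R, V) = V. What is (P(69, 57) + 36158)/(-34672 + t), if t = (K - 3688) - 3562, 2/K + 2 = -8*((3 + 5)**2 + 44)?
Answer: -15681095/18152227 ≈ -0.86387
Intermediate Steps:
K = -1/433 (K = 2/(-2 - 8*((3 + 5)**2 + 44)) = 2/(-2 - 8*(8**2 + 44)) = 2/(-2 - 8*(64 + 44)) = 2/(-2 - 8*108) = 2/(-2 - 864) = 2/(-866) = 2*(-1/866) = -1/433 ≈ -0.0023095)
t = -3139251/433 (t = (-1/433 - 3688) - 3562 = -1596905/433 - 3562 = -3139251/433 ≈ -7250.0)
(P(69, 57) + 36158)/(-34672 + t) = (57 + 36158)/(-34672 - 3139251/433) = 36215/(-18152227/433) = 36215*(-433/18152227) = -15681095/18152227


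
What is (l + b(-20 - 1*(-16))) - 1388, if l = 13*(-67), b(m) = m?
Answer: -2263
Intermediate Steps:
l = -871
(l + b(-20 - 1*(-16))) - 1388 = (-871 + (-20 - 1*(-16))) - 1388 = (-871 + (-20 + 16)) - 1388 = (-871 - 4) - 1388 = -875 - 1388 = -2263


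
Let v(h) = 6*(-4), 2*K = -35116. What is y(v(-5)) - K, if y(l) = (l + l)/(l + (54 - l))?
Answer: 158014/9 ≈ 17557.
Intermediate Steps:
K = -17558 (K = (1/2)*(-35116) = -17558)
v(h) = -24
y(l) = l/27 (y(l) = (2*l)/54 = (2*l)*(1/54) = l/27)
y(v(-5)) - K = (1/27)*(-24) - 1*(-17558) = -8/9 + 17558 = 158014/9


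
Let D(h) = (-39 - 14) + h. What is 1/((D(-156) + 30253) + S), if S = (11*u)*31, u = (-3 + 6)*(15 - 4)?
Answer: 1/41297 ≈ 2.4215e-5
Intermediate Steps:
u = 33 (u = 3*11 = 33)
D(h) = -53 + h
S = 11253 (S = (11*33)*31 = 363*31 = 11253)
1/((D(-156) + 30253) + S) = 1/(((-53 - 156) + 30253) + 11253) = 1/((-209 + 30253) + 11253) = 1/(30044 + 11253) = 1/41297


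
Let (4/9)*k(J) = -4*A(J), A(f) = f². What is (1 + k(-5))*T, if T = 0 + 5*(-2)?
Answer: 2240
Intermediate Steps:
T = -10 (T = 0 - 10 = -10)
k(J) = -9*J² (k(J) = 9*(-4*J²)/4 = -9*J²)
(1 + k(-5))*T = (1 - 9*(-5)²)*(-10) = (1 - 9*25)*(-10) = (1 - 225)*(-10) = -224*(-10) = 2240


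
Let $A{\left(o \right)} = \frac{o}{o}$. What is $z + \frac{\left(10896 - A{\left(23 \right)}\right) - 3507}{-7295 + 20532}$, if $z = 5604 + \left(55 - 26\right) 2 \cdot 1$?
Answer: $\frac{74955282}{13237} \approx 5662.6$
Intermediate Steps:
$A{\left(o \right)} = 1$
$z = 5662$ ($z = 5604 + 29 \cdot 2 = 5604 + 58 = 5662$)
$z + \frac{\left(10896 - A{\left(23 \right)}\right) - 3507}{-7295 + 20532} = 5662 + \frac{\left(10896 - 1\right) - 3507}{-7295 + 20532} = 5662 + \frac{\left(10896 - 1\right) - 3507}{13237} = 5662 + \left(10895 - 3507\right) \frac{1}{13237} = 5662 + 7388 \cdot \frac{1}{13237} = 5662 + \frac{7388}{13237} = \frac{74955282}{13237}$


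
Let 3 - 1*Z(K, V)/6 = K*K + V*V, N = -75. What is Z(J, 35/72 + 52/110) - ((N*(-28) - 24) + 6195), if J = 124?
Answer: -262704739609/2613600 ≈ -1.0051e+5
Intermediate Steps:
Z(K, V) = 18 - 6*K² - 6*V² (Z(K, V) = 18 - 6*(K*K + V*V) = 18 - 6*(K² + V²) = 18 + (-6*K² - 6*V²) = 18 - 6*K² - 6*V²)
Z(J, 35/72 + 52/110) - ((N*(-28) - 24) + 6195) = (18 - 6*124² - 6*(35/72 + 52/110)²) - ((-75*(-28) - 24) + 6195) = (18 - 6*15376 - 6*(35*(1/72) + 52*(1/110))²) - ((2100 - 24) + 6195) = (18 - 92256 - 6*(35/72 + 26/55)²) - (2076 + 6195) = (18 - 92256 - 6*(3797/3960)²) - 1*8271 = (18 - 92256 - 6*14417209/15681600) - 8271 = (18 - 92256 - 14417209/2613600) - 8271 = -241087654009/2613600 - 8271 = -262704739609/2613600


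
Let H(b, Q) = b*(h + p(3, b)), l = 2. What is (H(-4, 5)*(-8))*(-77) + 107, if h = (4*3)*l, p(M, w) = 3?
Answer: -66421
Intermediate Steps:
h = 24 (h = (4*3)*2 = 12*2 = 24)
H(b, Q) = 27*b (H(b, Q) = b*(24 + 3) = b*27 = 27*b)
(H(-4, 5)*(-8))*(-77) + 107 = ((27*(-4))*(-8))*(-77) + 107 = -108*(-8)*(-77) + 107 = 864*(-77) + 107 = -66528 + 107 = -66421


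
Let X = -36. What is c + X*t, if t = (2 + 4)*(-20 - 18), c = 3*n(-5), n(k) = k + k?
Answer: 8178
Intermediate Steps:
n(k) = 2*k
c = -30 (c = 3*(2*(-5)) = 3*(-10) = -30)
t = -228 (t = 6*(-38) = -228)
c + X*t = -30 - 36*(-228) = -30 + 8208 = 8178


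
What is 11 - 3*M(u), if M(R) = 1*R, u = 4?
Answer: -1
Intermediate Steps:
M(R) = R
11 - 3*M(u) = 11 - 3*4 = 11 - 12 = -1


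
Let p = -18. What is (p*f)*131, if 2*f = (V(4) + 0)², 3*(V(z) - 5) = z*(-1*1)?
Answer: -15851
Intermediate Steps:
V(z) = 5 - z/3 (V(z) = 5 + (z*(-1*1))/3 = 5 + (z*(-1))/3 = 5 + (-z)/3 = 5 - z/3)
f = 121/18 (f = ((5 - ⅓*4) + 0)²/2 = ((5 - 4/3) + 0)²/2 = (11/3 + 0)²/2 = (11/3)²/2 = (½)*(121/9) = 121/18 ≈ 6.7222)
(p*f)*131 = -18*121/18*131 = -121*131 = -15851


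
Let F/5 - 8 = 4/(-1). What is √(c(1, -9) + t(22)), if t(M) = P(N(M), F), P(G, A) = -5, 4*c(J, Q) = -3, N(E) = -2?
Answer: I*√23/2 ≈ 2.3979*I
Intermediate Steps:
c(J, Q) = -¾ (c(J, Q) = (¼)*(-3) = -¾)
F = 20 (F = 40 + 5*(4/(-1)) = 40 + 5*(4*(-1)) = 40 + 5*(-4) = 40 - 20 = 20)
t(M) = -5
√(c(1, -9) + t(22)) = √(-¾ - 5) = √(-23/4) = I*√23/2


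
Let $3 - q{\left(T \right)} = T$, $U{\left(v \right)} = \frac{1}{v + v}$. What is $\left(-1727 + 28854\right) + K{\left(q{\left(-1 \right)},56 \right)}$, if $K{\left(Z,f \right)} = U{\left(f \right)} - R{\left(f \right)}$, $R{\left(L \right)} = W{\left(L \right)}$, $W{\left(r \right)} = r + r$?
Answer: $\frac{3025681}{112} \approx 27015.0$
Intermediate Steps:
$W{\left(r \right)} = 2 r$
$U{\left(v \right)} = \frac{1}{2 v}$
$q{\left(T \right)} = 3 - T$
$R{\left(L \right)} = 2 L$
$K{\left(Z,f \right)} = \frac{1}{2 f} - 2 f$
$\left(-1727 + 28854\right) + K{\left(q{\left(-1 \right)},56 \right)} = \left(-1727 + 28854\right) + \left(\frac{1}{2 \cdot 56} - 112\right) = 27127 + \left(\frac{1}{2} \cdot \frac{1}{56} - 112\right) = 27127 + \left(\frac{1}{112} - 112\right) = 27127 - \frac{12543}{112} = \frac{3025681}{112}$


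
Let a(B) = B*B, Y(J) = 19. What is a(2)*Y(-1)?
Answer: 76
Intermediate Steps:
a(B) = B²
a(2)*Y(-1) = 2²*19 = 4*19 = 76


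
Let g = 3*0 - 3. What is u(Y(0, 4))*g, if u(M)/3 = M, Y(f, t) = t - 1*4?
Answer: 0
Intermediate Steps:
Y(f, t) = -4 + t (Y(f, t) = t - 4 = -4 + t)
u(M) = 3*M
g = -3 (g = 0 - 3 = -3)
u(Y(0, 4))*g = (3*(-4 + 4))*(-3) = (3*0)*(-3) = 0*(-3) = 0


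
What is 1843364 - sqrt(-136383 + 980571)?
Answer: 1843364 - 2*sqrt(211047) ≈ 1.8424e+6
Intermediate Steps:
1843364 - sqrt(-136383 + 980571) = 1843364 - sqrt(844188) = 1843364 - 2*sqrt(211047)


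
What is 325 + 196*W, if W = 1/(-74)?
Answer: 11927/37 ≈ 322.35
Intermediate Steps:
W = -1/74 ≈ -0.013514
325 + 196*W = 325 + 196*(-1/74) = 325 - 98/37 = 11927/37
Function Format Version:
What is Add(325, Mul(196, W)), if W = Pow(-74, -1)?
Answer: Rational(11927, 37) ≈ 322.35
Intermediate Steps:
W = Rational(-1, 74) ≈ -0.013514
Add(325, Mul(196, W)) = Add(325, Mul(196, Rational(-1, 74))) = Add(325, Rational(-98, 37)) = Rational(11927, 37)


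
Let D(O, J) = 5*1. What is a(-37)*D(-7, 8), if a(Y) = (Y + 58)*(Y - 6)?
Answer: -4515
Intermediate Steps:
D(O, J) = 5
a(Y) = (-6 + Y)*(58 + Y) (a(Y) = (58 + Y)*(-6 + Y) = (-6 + Y)*(58 + Y))
a(-37)*D(-7, 8) = (-348 + (-37)² + 52*(-37))*5 = (-348 + 1369 - 1924)*5 = -903*5 = -4515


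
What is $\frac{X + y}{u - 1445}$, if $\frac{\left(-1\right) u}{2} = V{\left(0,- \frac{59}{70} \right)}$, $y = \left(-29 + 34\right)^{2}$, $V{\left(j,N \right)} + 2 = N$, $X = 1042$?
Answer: $- \frac{37345}{50376} \approx -0.74133$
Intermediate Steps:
$V{\left(j,N \right)} = -2 + N$
$y = 25$ ($y = 5^{2} = 25$)
$u = \frac{199}{35}$ ($u = - 2 \left(-2 - \frac{59}{70}\right) = \left(-2\right) \left(- \frac{199}{70}\right) = \frac{199}{35} \approx 5.6857$)
$\frac{X + y}{u - 1445} = \frac{1042 + 25}{\frac{199}{35} - 1445} = \frac{1067}{- \frac{50376}{35}} = 1067 \left(- \frac{35}{50376}\right) = - \frac{37345}{50376}$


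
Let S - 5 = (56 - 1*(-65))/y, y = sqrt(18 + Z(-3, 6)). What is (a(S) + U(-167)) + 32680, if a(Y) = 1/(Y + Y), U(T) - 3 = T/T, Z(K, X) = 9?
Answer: 912929353/27932 + 363*sqrt(3)/27932 ≈ 32684.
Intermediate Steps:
U(T) = 4 (U(T) = 3 + T/T = 3 + 1 = 4)
y = 3*sqrt(3) (y = sqrt(18 + 9) = sqrt(27) = 3*sqrt(3) ≈ 5.1962)
S = 5 + 121*sqrt(3)/9 (S = 5 + (56 - 1*(-65))/((3*sqrt(3))) = 5 + (56 + 65)*(sqrt(3)/9) = 5 + 121*(sqrt(3)/9) = 5 + 121*sqrt(3)/9 ≈ 28.286)
a(Y) = 1/(2*Y)
(a(S) + U(-167)) + 32680 = (1/(2*(5 + 121*sqrt(3)/9)) + 4) + 32680 = (4 + 1/(2*(5 + 121*sqrt(3)/9))) + 32680 = 32684 + 1/(2*(5 + 121*sqrt(3)/9))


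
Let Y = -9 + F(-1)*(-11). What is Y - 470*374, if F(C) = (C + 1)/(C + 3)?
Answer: -175789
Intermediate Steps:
F(C) = (1 + C)/(3 + C)
Y = -9 (Y = -9 + ((1 - 1)/(3 - 1))*(-11) = -9 + (0/2)*(-11) = -9 + ((1/2)*0)*(-11) = -9 + 0*(-11) = -9 + 0 = -9)
Y - 470*374 = -9 - 470*374 = -9 - 175780 = -175789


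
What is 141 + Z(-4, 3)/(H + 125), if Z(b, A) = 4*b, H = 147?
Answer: 2396/17 ≈ 140.94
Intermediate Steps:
141 + Z(-4, 3)/(H + 125) = 141 + (4*(-4))/(147 + 125) = 141 - 16/272 = 141 + (1/272)*(-16) = 141 - 1/17 = 2396/17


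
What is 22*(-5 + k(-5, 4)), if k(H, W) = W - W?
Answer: -110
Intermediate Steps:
k(H, W) = 0
22*(-5 + k(-5, 4)) = 22*(-5 + 0) = 22*(-5) = -110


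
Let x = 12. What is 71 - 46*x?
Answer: -481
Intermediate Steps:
71 - 46*x = 71 - 46*12 = 71 - 1*552 = 71 - 552 = -481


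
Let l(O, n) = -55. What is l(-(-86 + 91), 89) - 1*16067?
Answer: -16122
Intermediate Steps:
l(-(-86 + 91), 89) - 1*16067 = -55 - 1*16067 = -55 - 16067 = -16122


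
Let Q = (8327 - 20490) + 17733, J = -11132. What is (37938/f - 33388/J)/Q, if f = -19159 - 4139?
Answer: 673386/2735981215 ≈ 0.00024612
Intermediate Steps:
f = -23298
Q = 5570 (Q = -12163 + 17733 = 5570)
(37938/f - 33388/J)/Q = (37938/(-23298) - 33388/(-11132))/5570 = (37938*(-1/23298) - 33388*(-1/11132))*(1/5570) = (-6323/3883 + 8347/2783)*(1/5570) = (1346772/982399)*(1/5570) = 673386/2735981215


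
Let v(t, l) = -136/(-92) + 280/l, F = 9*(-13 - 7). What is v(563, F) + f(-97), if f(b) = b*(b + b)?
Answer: 3895310/207 ≈ 18818.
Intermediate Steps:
f(b) = 2*b² (f(b) = b*(2*b) = 2*b²)
F = -180 (F = 9*(-20) = -180)
v(t, l) = 34/23 + 280/l (v(t, l) = -136*(-1/92) + 280/l = 34/23 + 280/l)
v(563, F) + f(-97) = (34/23 + 280/(-180)) + 2*(-97)² = (34/23 + 280*(-1/180)) + 2*9409 = (34/23 - 14/9) + 18818 = -16/207 + 18818 = 3895310/207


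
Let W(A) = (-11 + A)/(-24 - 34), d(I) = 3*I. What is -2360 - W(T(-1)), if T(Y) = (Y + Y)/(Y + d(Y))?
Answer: -273781/116 ≈ -2360.2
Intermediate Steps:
T(Y) = 1/2 (T(Y) = (Y + Y)/(Y + 3*Y) = (2*Y)/((4*Y)) = (2*Y)*(1/(4*Y)) = 1/2)
W(A) = 11/58 - A/58 (W(A) = (-11 + A)/(-58) = (-11 + A)*(-1/58) = 11/58 - A/58)
-2360 - W(T(-1)) = -2360 - (11/58 - 1/58*1/2) = -2360 - (11/58 - 1/116) = -2360 - 1*21/116 = -2360 - 21/116 = -273781/116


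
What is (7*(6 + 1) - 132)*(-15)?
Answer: 1245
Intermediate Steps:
(7*(6 + 1) - 132)*(-15) = (7*7 - 132)*(-15) = (49 - 132)*(-15) = -83*(-15) = 1245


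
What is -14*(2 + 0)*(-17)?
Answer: 476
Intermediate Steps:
-14*(2 + 0)*(-17) = -28*(-17) = -14*(-34) = 476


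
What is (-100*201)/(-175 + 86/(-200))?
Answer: 2010000/17543 ≈ 114.58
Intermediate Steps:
(-100*201)/(-175 + 86/(-200)) = -20100/(-175 + 86*(-1/200)) = -20100/(-175 - 43/100) = -20100/(-17543/100) = -20100*(-100/17543) = 2010000/17543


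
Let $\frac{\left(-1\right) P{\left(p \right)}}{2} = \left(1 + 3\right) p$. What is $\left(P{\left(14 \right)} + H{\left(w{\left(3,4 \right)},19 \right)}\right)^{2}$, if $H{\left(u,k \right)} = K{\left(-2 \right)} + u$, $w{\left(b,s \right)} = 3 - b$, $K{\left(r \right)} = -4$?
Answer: $13456$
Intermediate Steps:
$H{\left(u,k \right)} = -4 + u$
$P{\left(p \right)} = - 8 p$ ($P{\left(p \right)} = - 2 \left(1 + 3\right) p = - 2 \cdot 4 p = - 8 p$)
$\left(P{\left(14 \right)} + H{\left(w{\left(3,4 \right)},19 \right)}\right)^{2} = \left(\left(-8\right) 14 + \left(-4 + \left(3 - 3\right)\right)\right)^{2} = \left(-112 + \left(-4 + \left(3 - 3\right)\right)\right)^{2} = \left(-112 + \left(-4 + 0\right)\right)^{2} = \left(-112 - 4\right)^{2} = \left(-116\right)^{2} = 13456$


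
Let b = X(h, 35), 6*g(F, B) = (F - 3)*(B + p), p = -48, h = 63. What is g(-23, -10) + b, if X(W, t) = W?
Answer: 943/3 ≈ 314.33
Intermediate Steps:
g(F, B) = (-48 + B)*(-3 + F)/6 (g(F, B) = ((F - 3)*(B - 48))/6 = ((-3 + F)*(-48 + B))/6 = ((-48 + B)*(-3 + F))/6 = (-48 + B)*(-3 + F)/6)
b = 63
g(-23, -10) + b = (24 - 8*(-23) - 1/2*(-10) + (1/6)*(-10)*(-23)) + 63 = (24 + 184 + 5 + 115/3) + 63 = 754/3 + 63 = 943/3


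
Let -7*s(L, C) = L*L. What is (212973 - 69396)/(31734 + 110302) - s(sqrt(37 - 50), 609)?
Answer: -841429/994252 ≈ -0.84629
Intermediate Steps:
s(L, C) = -L**2/7 (s(L, C) = -L*L/7 = -L**2/7)
(212973 - 69396)/(31734 + 110302) - s(sqrt(37 - 50), 609) = (212973 - 69396)/(31734 + 110302) - (-1)*(sqrt(37 - 50))**2/7 = 143577/142036 - (-1)*(sqrt(-13))**2/7 = 143577*(1/142036) - (-1)*(I*sqrt(13))**2/7 = 143577/142036 - (-1)*(-13)/7 = 143577/142036 - 1*13/7 = 143577/142036 - 13/7 = -841429/994252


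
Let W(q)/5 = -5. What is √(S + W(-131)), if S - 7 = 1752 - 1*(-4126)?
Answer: 2*√1465 ≈ 76.551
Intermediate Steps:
W(q) = -25 (W(q) = 5*(-5) = -25)
S = 5885 (S = 7 + (1752 - 1*(-4126)) = 7 + (1752 + 4126) = 7 + 5878 = 5885)
√(S + W(-131)) = √(5885 - 25) = √5860 = 2*√1465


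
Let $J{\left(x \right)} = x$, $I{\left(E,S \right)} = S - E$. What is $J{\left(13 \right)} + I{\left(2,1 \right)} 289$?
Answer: $-276$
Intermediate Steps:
$J{\left(13 \right)} + I{\left(2,1 \right)} 289 = 13 + \left(1 - 2\right) 289 = 13 - 289 = -276$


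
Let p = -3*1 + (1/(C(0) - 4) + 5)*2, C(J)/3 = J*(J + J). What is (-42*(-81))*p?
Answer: 22113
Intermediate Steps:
C(J) = 6*J**2 (C(J) = 3*(J*(J + J)) = 3*(J*(2*J)) = 3*(2*J**2) = 6*J**2)
p = 13/2 (p = -3*1 + (1/(6*0**2 - 4) + 5)*2 = -3 + (1/(6*0 - 4) + 5)*2 = -3 + (1/(0 - 4) + 5)*2 = -3 + (1/(-4) + 5)*2 = -3 + (-1/4 + 5)*2 = -3 + (19/4)*2 = -3 + 19/2 = 13/2 ≈ 6.5000)
(-42*(-81))*p = -42*(-81)*(13/2) = 3402*(13/2) = 22113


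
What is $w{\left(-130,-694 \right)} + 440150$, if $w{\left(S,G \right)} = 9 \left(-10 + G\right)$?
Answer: $433814$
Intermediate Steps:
$w{\left(S,G \right)} = -90 + 9 G$
$w{\left(-130,-694 \right)} + 440150 = \left(-90 + 9 \left(-694\right)\right) + 440150 = \left(-90 - 6246\right) + 440150 = -6336 + 440150 = 433814$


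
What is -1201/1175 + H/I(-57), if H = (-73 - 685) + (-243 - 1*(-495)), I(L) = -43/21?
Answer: 12433907/50525 ≈ 246.09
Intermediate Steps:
I(L) = -43/21 (I(L) = -43*1/21 = -43/21)
H = -506 (H = -758 + (-243 + 495) = -758 + 252 = -506)
-1201/1175 + H/I(-57) = -1201/1175 - 506/(-43/21) = -1201*1/1175 - 506*(-21/43) = -1201/1175 + 10626/43 = 12433907/50525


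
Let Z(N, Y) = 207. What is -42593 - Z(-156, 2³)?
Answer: -42800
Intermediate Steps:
-42593 - Z(-156, 2³) = -42593 - 1*207 = -42593 - 207 = -42800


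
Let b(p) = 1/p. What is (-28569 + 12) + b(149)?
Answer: -4254992/149 ≈ -28557.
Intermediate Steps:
(-28569 + 12) + b(149) = (-28569 + 12) + 1/149 = -28557 + 1/149 = -4254992/149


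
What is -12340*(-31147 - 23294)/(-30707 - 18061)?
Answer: -55983495/4064 ≈ -13775.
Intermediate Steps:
-12340*(-31147 - 23294)/(-30707 - 18061) = -12340/((-48768/(-54441))) = -12340/((-48768*(-1/54441))) = -12340/16256/18147 = -12340*18147/16256 = -55983495/4064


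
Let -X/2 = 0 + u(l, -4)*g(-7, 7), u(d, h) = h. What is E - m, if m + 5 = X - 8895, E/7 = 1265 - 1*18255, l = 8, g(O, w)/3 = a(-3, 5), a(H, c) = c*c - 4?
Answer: -110534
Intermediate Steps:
a(H, c) = -4 + c² (a(H, c) = c² - 4 = -4 + c²)
g(O, w) = 63 (g(O, w) = 3*(-4 + 5²) = 3*(-4 + 25) = 3*21 = 63)
E = -118930 (E = 7*(1265 - 1*18255) = 7*(1265 - 18255) = 7*(-16990) = -118930)
X = 504 (X = -2*(0 - 4*63) = -2*(0 - 252) = -2*(-252) = 504)
m = -8396 (m = -5 + (504 - 8895) = -5 - 8391 = -8396)
E - m = -118930 - 1*(-8396) = -118930 + 8396 = -110534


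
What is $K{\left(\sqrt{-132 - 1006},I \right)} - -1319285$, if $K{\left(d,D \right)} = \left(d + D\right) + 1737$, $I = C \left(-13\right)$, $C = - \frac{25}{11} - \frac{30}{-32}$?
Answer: $\frac{232502927}{176} + i \sqrt{1138} \approx 1.321 \cdot 10^{6} + 33.734 i$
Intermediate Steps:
$C = - \frac{235}{176}$ ($C = \left(-25\right) \frac{1}{11} - - \frac{15}{16} = - \frac{25}{11} + \frac{15}{16} = - \frac{235}{176} \approx -1.3352$)
$I = \frac{3055}{176}$ ($I = \left(- \frac{235}{176}\right) \left(-13\right) = \frac{3055}{176} \approx 17.358$)
$K{\left(d,D \right)} = 1737 + D + d$ ($K{\left(d,D \right)} = \left(D + d\right) + 1737 = 1737 + D + d$)
$K{\left(\sqrt{-132 - 1006},I \right)} - -1319285 = \left(1737 + \frac{3055}{176} + \sqrt{-132 - 1006}\right) - -1319285 = \left(1737 + \frac{3055}{176} + \sqrt{-1138}\right) + 1319285 = \left(1737 + \frac{3055}{176} + i \sqrt{1138}\right) + 1319285 = \left(\frac{308767}{176} + i \sqrt{1138}\right) + 1319285 = \frac{232502927}{176} + i \sqrt{1138}$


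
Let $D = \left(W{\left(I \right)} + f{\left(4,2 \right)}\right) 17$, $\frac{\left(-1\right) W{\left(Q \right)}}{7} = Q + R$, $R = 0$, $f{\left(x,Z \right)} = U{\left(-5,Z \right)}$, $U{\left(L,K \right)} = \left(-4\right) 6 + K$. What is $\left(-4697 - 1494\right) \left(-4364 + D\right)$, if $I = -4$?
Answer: $26386042$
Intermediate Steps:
$U{\left(L,K \right)} = -24 + K$
$f{\left(x,Z \right)} = -24 + Z$
$W{\left(Q \right)} = - 7 Q$ ($W{\left(Q \right)} = - 7 \left(Q + 0\right) = - 7 Q$)
$D = 102$ ($D = \left(\left(-7\right) \left(-4\right) + \left(-24 + 2\right)\right) 17 = \left(28 - 22\right) 17 = 6 \cdot 17 = 102$)
$\left(-4697 - 1494\right) \left(-4364 + D\right) = \left(-4697 - 1494\right) \left(-4364 + 102\right) = \left(-6191\right) \left(-4262\right) = 26386042$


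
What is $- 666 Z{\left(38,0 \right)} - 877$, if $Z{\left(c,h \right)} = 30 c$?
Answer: $-760117$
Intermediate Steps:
$- 666 Z{\left(38,0 \right)} - 877 = - 666 \cdot 30 \cdot 38 - 877 = \left(-666\right) 1140 - 877 = -759240 - 877 = -760117$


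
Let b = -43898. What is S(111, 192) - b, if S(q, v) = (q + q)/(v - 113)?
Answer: 3468164/79 ≈ 43901.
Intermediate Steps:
S(q, v) = 2*q/(-113 + v) (S(q, v) = (2*q)/(-113 + v) = 2*q/(-113 + v))
S(111, 192) - b = 2*111/(-113 + 192) - 1*(-43898) = 2*111/79 + 43898 = 2*111*(1/79) + 43898 = 222/79 + 43898 = 3468164/79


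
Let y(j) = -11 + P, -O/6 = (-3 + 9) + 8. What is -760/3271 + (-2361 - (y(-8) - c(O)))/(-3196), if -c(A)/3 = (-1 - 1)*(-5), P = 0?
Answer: 78765/153737 ≈ 0.51234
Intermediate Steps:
O = -84 (O = -6*((-3 + 9) + 8) = -6*(6 + 8) = -6*14 = -84)
y(j) = -11 (y(j) = -11 + 0 = -11)
c(A) = -30 (c(A) = -3*(-1 - 1)*(-5) = -(-6)*(-5) = -3*10 = -30)
-760/3271 + (-2361 - (y(-8) - c(O)))/(-3196) = -760/3271 + (-2361 - (-11 - 1*(-30)))/(-3196) = -760*1/3271 + (-2361 - (-11 + 30))*(-1/3196) = -760/3271 + (-2361 - 1*19)*(-1/3196) = -760/3271 + (-2361 - 19)*(-1/3196) = -760/3271 - 2380*(-1/3196) = -760/3271 + 35/47 = 78765/153737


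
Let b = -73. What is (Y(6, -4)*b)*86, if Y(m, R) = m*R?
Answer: 150672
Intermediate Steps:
Y(m, R) = R*m
(Y(6, -4)*b)*86 = (-4*6*(-73))*86 = -24*(-73)*86 = 1752*86 = 150672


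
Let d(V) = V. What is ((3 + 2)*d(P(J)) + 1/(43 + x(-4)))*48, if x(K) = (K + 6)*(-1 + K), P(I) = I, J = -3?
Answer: -7904/11 ≈ -718.54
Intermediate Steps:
x(K) = (-1 + K)*(6 + K) (x(K) = (6 + K)*(-1 + K) = (-1 + K)*(6 + K))
((3 + 2)*d(P(J)) + 1/(43 + x(-4)))*48 = ((3 + 2)*(-3) + 1/(43 + (-6 + (-4)² + 5*(-4))))*48 = (5*(-3) + 1/(43 + (-6 + 16 - 20)))*48 = (-15 + 1/(43 - 10))*48 = (-15 + 1/33)*48 = -494/33*48 = -7904/11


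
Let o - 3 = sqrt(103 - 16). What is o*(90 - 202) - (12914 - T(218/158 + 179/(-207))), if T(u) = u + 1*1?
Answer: -216652475/16353 - 112*sqrt(87) ≈ -14293.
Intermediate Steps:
T(u) = 1 + u (T(u) = u + 1 = 1 + u)
o = 3 + sqrt(87) (o = 3 + sqrt(103 - 16) = 3 + sqrt(87) ≈ 12.327)
o*(90 - 202) - (12914 - T(218/158 + 179/(-207))) = (3 + sqrt(87))*(90 - 202) - (12914 - (1 + (218/158 + 179/(-207)))) = (3 + sqrt(87))*(-112) - (12914 - (1 + (218*(1/158) + 179*(-1/207)))) = (-336 - 112*sqrt(87)) - (12914 - (1 + (109/79 - 179/207))) = (-336 - 112*sqrt(87)) - (12914 - (1 + 8422/16353)) = (-336 - 112*sqrt(87)) - (12914 - 1*24775/16353) = (-336 - 112*sqrt(87)) - (12914 - 24775/16353) = (-336 - 112*sqrt(87)) - 1*211157867/16353 = (-336 - 112*sqrt(87)) - 211157867/16353 = -216652475/16353 - 112*sqrt(87)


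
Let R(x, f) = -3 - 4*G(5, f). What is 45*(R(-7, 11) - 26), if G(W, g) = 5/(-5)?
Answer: -1125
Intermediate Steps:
G(W, g) = -1 (G(W, g) = 5*(-⅕) = -1)
R(x, f) = 1 (R(x, f) = -3 - 4*(-1) = -3 + 4 = 1)
45*(R(-7, 11) - 26) = 45*(1 - 26) = 45*(-25) = -1125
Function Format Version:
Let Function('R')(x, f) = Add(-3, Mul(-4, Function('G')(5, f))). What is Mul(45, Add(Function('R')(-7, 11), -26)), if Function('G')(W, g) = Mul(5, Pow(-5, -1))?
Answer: -1125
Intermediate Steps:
Function('G')(W, g) = -1 (Function('G')(W, g) = Mul(5, Rational(-1, 5)) = -1)
Function('R')(x, f) = 1 (Function('R')(x, f) = Add(-3, Mul(-4, -1)) = Add(-3, 4) = 1)
Mul(45, Add(Function('R')(-7, 11), -26)) = Mul(45, Add(1, -26)) = Mul(45, -25) = -1125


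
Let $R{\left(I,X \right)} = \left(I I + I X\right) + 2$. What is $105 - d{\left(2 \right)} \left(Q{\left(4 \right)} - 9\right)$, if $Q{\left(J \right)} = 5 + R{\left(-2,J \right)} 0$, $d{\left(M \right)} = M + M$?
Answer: $121$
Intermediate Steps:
$d{\left(M \right)} = 2 M$
$R{\left(I,X \right)} = 2 + I^{2} + I X$ ($R{\left(I,X \right)} = \left(I^{2} + I X\right) + 2 = 2 + I^{2} + I X$)
$Q{\left(J \right)} = 5$ ($Q{\left(J \right)} = 5 + \left(2 + \left(-2\right)^{2} - 2 J\right) 0 = 5 + \left(2 + 4 - 2 J\right) 0 = 5 + \left(6 - 2 J\right) 0 = 5 + 0 = 5$)
$105 - d{\left(2 \right)} \left(Q{\left(4 \right)} - 9\right) = 105 - 2 \cdot 2 \left(5 - 9\right) = 105 - 4 \left(-4\right) = 105 - -16 = 105 + 16 = 121$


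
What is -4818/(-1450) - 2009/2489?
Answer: 4539476/1804525 ≈ 2.5156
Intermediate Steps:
-4818/(-1450) - 2009/2489 = -4818*(-1/1450) - 2009*1/2489 = 2409/725 - 2009/2489 = 4539476/1804525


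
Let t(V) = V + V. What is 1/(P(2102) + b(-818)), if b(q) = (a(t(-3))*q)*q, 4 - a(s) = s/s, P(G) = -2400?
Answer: 1/2004972 ≈ 4.9876e-7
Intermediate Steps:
t(V) = 2*V
a(s) = 3 (a(s) = 4 - s/s = 4 - 1*1 = 4 - 1 = 3)
b(q) = 3*q**2 (b(q) = (3*q)*q = 3*q**2)
1/(P(2102) + b(-818)) = 1/(-2400 + 3*(-818)**2) = 1/(-2400 + 3*669124) = 1/(-2400 + 2007372) = 1/2004972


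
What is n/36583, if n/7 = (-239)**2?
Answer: 399847/36583 ≈ 10.930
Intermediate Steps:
n = 399847 (n = 7*(-239)**2 = 7*57121 = 399847)
n/36583 = 399847/36583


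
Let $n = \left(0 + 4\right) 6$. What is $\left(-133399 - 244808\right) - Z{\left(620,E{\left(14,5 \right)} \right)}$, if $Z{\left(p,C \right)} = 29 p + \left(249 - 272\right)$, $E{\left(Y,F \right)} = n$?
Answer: $-396164$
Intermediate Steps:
$n = 24$ ($n = 4 \cdot 6 = 24$)
$E{\left(Y,F \right)} = 24$
$Z{\left(p,C \right)} = -23 + 29 p$ ($Z{\left(p,C \right)} = 29 p - 23 = -23 + 29 p$)
$\left(-133399 - 244808\right) - Z{\left(620,E{\left(14,5 \right)} \right)} = \left(-133399 - 244808\right) - \left(-23 + 29 \cdot 620\right) = \left(-133399 - 244808\right) - \left(-23 + 17980\right) = -378207 - 17957 = -396164$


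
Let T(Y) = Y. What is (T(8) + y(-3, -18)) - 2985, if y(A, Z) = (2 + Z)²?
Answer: -2721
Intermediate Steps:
(T(8) + y(-3, -18)) - 2985 = (8 + (2 - 18)²) - 2985 = (8 + (-16)²) - 2985 = (8 + 256) - 2985 = 264 - 2985 = -2721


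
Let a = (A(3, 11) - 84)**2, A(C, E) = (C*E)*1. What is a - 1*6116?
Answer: -3515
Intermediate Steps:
A(C, E) = C*E
a = 2601 (a = (3*11 - 84)**2 = (33 - 84)**2 = (-51)**2 = 2601)
a - 1*6116 = 2601 - 1*6116 = 2601 - 6116 = -3515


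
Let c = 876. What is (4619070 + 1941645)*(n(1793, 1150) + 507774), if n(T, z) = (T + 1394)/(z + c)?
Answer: 6749357278777365/2026 ≈ 3.3314e+12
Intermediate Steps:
n(T, z) = (1394 + T)/(876 + z) (n(T, z) = (T + 1394)/(z + 876) = (1394 + T)/(876 + z))
(4619070 + 1941645)*(n(1793, 1150) + 507774) = (4619070 + 1941645)*((1394 + 1793)/(876 + 1150) + 507774) = 6560715*(3187/2026 + 507774) = 6560715*(1028753311/2026) = 6749357278777365/2026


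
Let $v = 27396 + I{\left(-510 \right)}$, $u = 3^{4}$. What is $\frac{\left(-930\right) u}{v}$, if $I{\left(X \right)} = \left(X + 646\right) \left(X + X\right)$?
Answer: $\frac{12555}{18554} \approx 0.67667$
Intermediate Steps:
$I{\left(X \right)} = 2 X \left(646 + X\right)$ ($I{\left(X \right)} = \left(646 + X\right) 2 X = 2 X \left(646 + X\right)$)
$u = 81$
$v = -111324$ ($v = 27396 + 2 \left(-510\right) \left(646 - 510\right) = 27396 + 2 \left(-510\right) 136 = 27396 - 138720 = -111324$)
$\frac{\left(-930\right) u}{v} = \frac{\left(-930\right) 81}{-111324} = \left(-75330\right) \left(- \frac{1}{111324}\right) = \frac{12555}{18554}$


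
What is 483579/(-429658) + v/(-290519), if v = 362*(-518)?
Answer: -59921137973/124823812502 ≈ -0.48005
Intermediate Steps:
v = -187516
483579/(-429658) + v/(-290519) = 483579/(-429658) - 187516/(-290519) = 483579*(-1/429658) - 187516*(-1/290519) = -483579/429658 + 187516/290519 = -59921137973/124823812502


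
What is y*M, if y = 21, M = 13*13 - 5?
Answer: 3444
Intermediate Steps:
M = 164 (M = 169 - 5 = 164)
y*M = 21*164 = 3444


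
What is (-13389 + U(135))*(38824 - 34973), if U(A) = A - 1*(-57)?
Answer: -50821647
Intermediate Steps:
U(A) = 57 + A (U(A) = A + 57 = 57 + A)
(-13389 + U(135))*(38824 - 34973) = (-13389 + (57 + 135))*(38824 - 34973) = (-13389 + 192)*3851 = -13197*3851 = -50821647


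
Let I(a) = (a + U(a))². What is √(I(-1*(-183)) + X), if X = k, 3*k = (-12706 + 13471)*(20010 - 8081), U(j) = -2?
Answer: 4*√192166 ≈ 1753.5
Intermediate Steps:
I(a) = (-2 + a)² (I(a) = (a - 2)² = (-2 + a)²)
k = 3041895 (k = ((-12706 + 13471)*(20010 - 8081))/3 = (765*11929)/3 = (⅓)*9125685 = 3041895)
X = 3041895
√(I(-1*(-183)) + X) = √((-2 - 1*(-183))² + 3041895) = √((-2 + 183)² + 3041895) = √(181² + 3041895) = √(32761 + 3041895) = √3074656 = 4*√192166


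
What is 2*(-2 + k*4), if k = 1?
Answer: 4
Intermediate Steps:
2*(-2 + k*4) = 2*(-2 + 1*4) = 2*(-2 + 4) = 2*2 = 4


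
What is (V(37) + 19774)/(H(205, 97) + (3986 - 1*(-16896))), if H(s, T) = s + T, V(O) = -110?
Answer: 1229/1324 ≈ 0.92825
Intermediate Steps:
H(s, T) = T + s
(V(37) + 19774)/(H(205, 97) + (3986 - 1*(-16896))) = (-110 + 19774)/((97 + 205) + (3986 - 1*(-16896))) = 19664/(302 + (3986 + 16896)) = 19664/(302 + 20882) = 19664/21184 = 19664*(1/21184) = 1229/1324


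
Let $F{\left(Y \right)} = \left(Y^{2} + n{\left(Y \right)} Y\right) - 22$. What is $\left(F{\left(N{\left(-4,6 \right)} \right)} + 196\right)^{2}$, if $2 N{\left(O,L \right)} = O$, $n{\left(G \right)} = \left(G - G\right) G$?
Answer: $31684$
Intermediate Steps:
$n{\left(G \right)} = 0$ ($n{\left(G \right)} = 0 G = 0$)
$N{\left(O,L \right)} = \frac{O}{2}$
$F{\left(Y \right)} = -22 + Y^{2}$ ($F{\left(Y \right)} = \left(Y^{2} + 0 Y\right) - 22 = \left(Y^{2} + 0\right) - 22 = Y^{2} - 22 = -22 + Y^{2}$)
$\left(F{\left(N{\left(-4,6 \right)} \right)} + 196\right)^{2} = \left(\left(-22 + \left(\frac{1}{2} \left(-4\right)\right)^{2}\right) + 196\right)^{2} = \left(\left(-22 + \left(-2\right)^{2}\right) + 196\right)^{2} = \left(\left(-22 + 4\right) + 196\right)^{2} = \left(-18 + 196\right)^{2} = 178^{2} = 31684$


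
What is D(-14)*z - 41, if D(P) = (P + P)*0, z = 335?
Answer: -41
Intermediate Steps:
D(P) = 0 (D(P) = (2*P)*0 = 0)
D(-14)*z - 41 = 0*335 - 41 = 0 - 41 = -41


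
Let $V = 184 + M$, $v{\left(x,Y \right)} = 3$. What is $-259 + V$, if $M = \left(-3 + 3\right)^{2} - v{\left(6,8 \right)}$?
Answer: $-78$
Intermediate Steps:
$M = -3$ ($M = \left(-3 + 3\right)^{2} - 3 = 0^{2} - 3 = 0 - 3 = -3$)
$V = 181$ ($V = 184 - 3 = 181$)
$-259 + V = -259 + 181 = -78$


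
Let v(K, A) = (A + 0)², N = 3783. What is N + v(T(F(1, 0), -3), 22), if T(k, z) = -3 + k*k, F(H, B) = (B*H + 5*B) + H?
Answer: 4267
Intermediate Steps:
F(H, B) = H + 5*B + B*H (F(H, B) = (5*B + B*H) + H = H + 5*B + B*H)
T(k, z) = -3 + k²
v(K, A) = A²
N + v(T(F(1, 0), -3), 22) = 3783 + 22² = 3783 + 484 = 4267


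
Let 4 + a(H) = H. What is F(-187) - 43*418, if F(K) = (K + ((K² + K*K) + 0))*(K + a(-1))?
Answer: -13410166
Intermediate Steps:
a(H) = -4 + H
F(K) = (-5 + K)*(K + 2*K²) (F(K) = (K + ((K² + K*K) + 0))*(K + (-4 - 1)) = (K + ((K² + K²) + 0))*(K - 5) = (K + (2*K² + 0))*(-5 + K) = (K + 2*K²)*(-5 + K) = (-5 + K)*(K + 2*K²))
F(-187) - 43*418 = -187*(-5 - 9*(-187) + 2*(-187)²) - 43*418 = -187*(-5 + 1683 + 2*34969) - 17974 = -187*(-5 + 1683 + 69938) - 17974 = -187*71616 - 17974 = -13392192 - 17974 = -13410166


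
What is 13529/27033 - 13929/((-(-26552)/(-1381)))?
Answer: 520364631325/717780216 ≈ 724.96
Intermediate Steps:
13529/27033 - 13929/((-(-26552)/(-1381))) = 13529*(1/27033) - 13929/((-(-26552)*(-1)/1381)) = 13529/27033 - 13929/((-4*6638/1381)) = 13529/27033 - 13929/(-26552/1381) = 13529/27033 - 13929*(-1381/26552) = 13529/27033 + 19235949/26552 = 520364631325/717780216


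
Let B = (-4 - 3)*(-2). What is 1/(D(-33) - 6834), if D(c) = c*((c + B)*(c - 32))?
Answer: -1/47589 ≈ -2.1013e-5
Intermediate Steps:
B = 14 (B = -7*(-2) = 14)
D(c) = c*(-32 + c)*(14 + c) (D(c) = c*((c + 14)*(c - 32)) = c*((14 + c)*(-32 + c)) = c*((-32 + c)*(14 + c)) = c*(-32 + c)*(14 + c))
1/(D(-33) - 6834) = 1/(-33*(-448 + (-33)² - 18*(-33)) - 6834) = 1/(-33*(-448 + 1089 + 594) - 6834) = 1/(-33*1235 - 6834) = 1/(-40755 - 6834) = 1/(-47589) = -1/47589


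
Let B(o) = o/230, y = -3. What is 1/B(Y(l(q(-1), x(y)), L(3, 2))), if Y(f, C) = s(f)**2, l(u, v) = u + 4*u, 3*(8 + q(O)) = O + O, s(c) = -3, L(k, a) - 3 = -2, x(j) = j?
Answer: 230/9 ≈ 25.556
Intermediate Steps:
L(k, a) = 1 (L(k, a) = 3 - 2 = 1)
q(O) = -8 + 2*O/3 (q(O) = -8 + (O + O)/3 = -8 + (2*O)/3 = -8 + 2*O/3)
l(u, v) = 5*u
Y(f, C) = 9 (Y(f, C) = (-3)**2 = 9)
B(o) = o/230 (B(o) = o*(1/230) = o/230)
1/B(Y(l(q(-1), x(y)), L(3, 2))) = 1/((1/230)*9) = 1/(9/230) = 230/9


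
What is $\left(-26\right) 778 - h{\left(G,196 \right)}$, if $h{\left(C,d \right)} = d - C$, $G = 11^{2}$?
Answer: $-20303$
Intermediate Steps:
$G = 121$
$\left(-26\right) 778 - h{\left(G,196 \right)} = \left(-26\right) 778 - \left(196 - 121\right) = -20228 - \left(196 - 121\right) = -20228 - 75 = -20303$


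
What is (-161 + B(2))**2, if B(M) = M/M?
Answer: 25600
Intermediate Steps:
B(M) = 1
(-161 + B(2))**2 = (-161 + 1)**2 = (-160)**2 = 25600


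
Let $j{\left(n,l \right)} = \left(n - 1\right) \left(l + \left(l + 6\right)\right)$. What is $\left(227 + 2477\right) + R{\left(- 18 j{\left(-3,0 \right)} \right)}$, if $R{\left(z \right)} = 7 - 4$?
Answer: $2707$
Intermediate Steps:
$j{\left(n,l \right)} = \left(-1 + n\right) \left(6 + 2 l\right)$ ($j{\left(n,l \right)} = \left(-1 + n\right) \left(l + \left(6 + l\right)\right) = \left(-1 + n\right) \left(6 + 2 l\right)$)
$R{\left(z \right)} = 3$
$\left(227 + 2477\right) + R{\left(- 18 j{\left(-3,0 \right)} \right)} = \left(227 + 2477\right) + 3 = 2704 + 3 = 2707$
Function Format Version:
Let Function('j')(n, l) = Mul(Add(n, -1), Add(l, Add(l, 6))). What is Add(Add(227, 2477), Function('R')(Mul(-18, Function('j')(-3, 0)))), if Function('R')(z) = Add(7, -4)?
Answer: 2707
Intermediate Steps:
Function('j')(n, l) = Mul(Add(-1, n), Add(6, Mul(2, l))) (Function('j')(n, l) = Mul(Add(-1, n), Add(l, Add(6, l))) = Mul(Add(-1, n), Add(6, Mul(2, l))))
Function('R')(z) = 3
Add(Add(227, 2477), Function('R')(Mul(-18, Function('j')(-3, 0)))) = Add(Add(227, 2477), 3) = Add(2704, 3) = 2707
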